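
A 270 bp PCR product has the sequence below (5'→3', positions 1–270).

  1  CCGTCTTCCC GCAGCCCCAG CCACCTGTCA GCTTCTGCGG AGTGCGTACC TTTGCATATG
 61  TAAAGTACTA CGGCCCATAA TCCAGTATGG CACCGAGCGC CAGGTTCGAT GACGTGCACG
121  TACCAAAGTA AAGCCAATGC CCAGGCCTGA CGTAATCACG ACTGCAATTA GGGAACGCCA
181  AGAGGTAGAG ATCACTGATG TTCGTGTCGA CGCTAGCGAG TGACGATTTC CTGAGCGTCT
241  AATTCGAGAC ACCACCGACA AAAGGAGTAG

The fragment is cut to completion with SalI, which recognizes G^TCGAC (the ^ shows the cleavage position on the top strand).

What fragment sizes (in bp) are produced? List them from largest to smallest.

The SalI site (GTCGAC) starts at position 206.
SalI cuts after the first base of each site, so after position 206.
Linear molecule, 1 cut → 2 fragments:
  1–206 → 206 bp
  207–270 → 64 bp
Sorted largest to smallest: 206, 64 bp.

206, 64 bp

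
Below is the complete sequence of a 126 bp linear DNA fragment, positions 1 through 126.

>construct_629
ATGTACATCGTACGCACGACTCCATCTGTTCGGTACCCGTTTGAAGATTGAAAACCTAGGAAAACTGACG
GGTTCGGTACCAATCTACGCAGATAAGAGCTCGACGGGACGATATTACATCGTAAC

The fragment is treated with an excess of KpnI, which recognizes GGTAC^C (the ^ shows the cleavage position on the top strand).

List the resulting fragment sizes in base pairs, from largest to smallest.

46, 44, 36 bp

KpnI sites (GGTACC) start at positions 32, 76.
KpnI cuts after base 5 of each site (before the last base), so after positions 36, 80.
Linear molecule, 2 cuts → 3 fragments:
  1–36 → 36 bp
  37–80 → 44 bp
  81–126 → 46 bp
Sorted largest to smallest: 46, 44, 36 bp.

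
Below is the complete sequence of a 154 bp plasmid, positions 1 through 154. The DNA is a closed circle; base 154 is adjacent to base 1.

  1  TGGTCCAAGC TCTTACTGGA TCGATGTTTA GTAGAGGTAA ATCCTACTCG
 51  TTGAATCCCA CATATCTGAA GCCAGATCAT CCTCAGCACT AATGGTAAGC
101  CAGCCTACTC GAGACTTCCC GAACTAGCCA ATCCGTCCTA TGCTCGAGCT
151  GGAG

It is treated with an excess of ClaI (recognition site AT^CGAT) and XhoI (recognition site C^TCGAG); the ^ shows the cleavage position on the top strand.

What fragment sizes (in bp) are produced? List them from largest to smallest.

The ClaI site (ATCGAT) starts at position 20.
ClaI cuts after base 2 of each site, so after position 21.
XhoI sites (CTCGAG) start at positions 108, 143.
XhoI cuts after the first base of each site, so after positions 108, 143.
Combined cut positions: 21, 108, 143.
Circular molecule, 3 cuts → 3 fragments:
  22–108 → 87 bp
  109–143 → 35 bp
  144–154 then 1–21 → 11 + 21 = 32 bp
Sorted largest to smallest: 87, 35, 32 bp.

87, 35, 32 bp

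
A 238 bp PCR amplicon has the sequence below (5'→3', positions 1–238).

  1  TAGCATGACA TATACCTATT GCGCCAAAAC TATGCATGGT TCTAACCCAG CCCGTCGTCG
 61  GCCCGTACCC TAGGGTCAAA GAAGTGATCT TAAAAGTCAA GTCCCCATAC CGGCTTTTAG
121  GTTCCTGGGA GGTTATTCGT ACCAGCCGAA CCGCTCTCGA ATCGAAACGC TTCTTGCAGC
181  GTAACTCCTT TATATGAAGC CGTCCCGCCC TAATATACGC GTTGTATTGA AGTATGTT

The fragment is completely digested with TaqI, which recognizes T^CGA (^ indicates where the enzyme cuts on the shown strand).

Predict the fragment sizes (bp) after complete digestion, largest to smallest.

TaqI sites (TCGA) start at positions 157, 162.
TaqI cuts after the first base of each site, so after positions 157, 162.
Linear molecule, 2 cuts → 3 fragments:
  1–157 → 157 bp
  158–162 → 5 bp
  163–238 → 76 bp
Sorted largest to smallest: 157, 76, 5 bp.

157, 76, 5 bp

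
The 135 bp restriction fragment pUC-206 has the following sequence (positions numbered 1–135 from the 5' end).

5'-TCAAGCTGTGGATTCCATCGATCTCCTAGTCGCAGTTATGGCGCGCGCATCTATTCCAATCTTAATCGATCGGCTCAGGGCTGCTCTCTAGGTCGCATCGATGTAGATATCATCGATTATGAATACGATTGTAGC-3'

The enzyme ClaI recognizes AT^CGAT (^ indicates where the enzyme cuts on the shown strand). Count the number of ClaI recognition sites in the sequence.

4

ATCGAT occurs starting at positions 17, 65, 97, 112.
ClaI cuts at 4 sites.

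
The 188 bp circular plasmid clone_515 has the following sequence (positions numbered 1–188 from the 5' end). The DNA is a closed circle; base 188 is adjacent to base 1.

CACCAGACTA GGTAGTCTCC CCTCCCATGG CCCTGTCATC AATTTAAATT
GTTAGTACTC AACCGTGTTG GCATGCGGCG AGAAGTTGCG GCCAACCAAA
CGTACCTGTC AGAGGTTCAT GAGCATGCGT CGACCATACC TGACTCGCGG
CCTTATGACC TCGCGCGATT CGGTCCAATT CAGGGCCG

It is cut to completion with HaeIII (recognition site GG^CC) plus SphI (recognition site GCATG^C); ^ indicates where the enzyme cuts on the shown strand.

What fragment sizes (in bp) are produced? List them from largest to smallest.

HaeIII sites (GGCC) start at positions 29, 90, 149, 184.
HaeIII cuts after base 2 of each site, so after positions 30, 91, 150, 185.
SphI sites (GCATGC) start at positions 71, 123.
SphI cuts after base 5 of each site (before the last base), so after positions 75, 127.
Combined cut positions: 30, 75, 91, 127, 150, 185.
Circular molecule, 6 cuts → 6 fragments:
  31–75 → 45 bp
  76–91 → 16 bp
  92–127 → 36 bp
  128–150 → 23 bp
  151–185 → 35 bp
  186–188 then 1–30 → 3 + 30 = 33 bp
Sorted largest to smallest: 45, 36, 35, 33, 23, 16 bp.

45, 36, 35, 33, 23, 16 bp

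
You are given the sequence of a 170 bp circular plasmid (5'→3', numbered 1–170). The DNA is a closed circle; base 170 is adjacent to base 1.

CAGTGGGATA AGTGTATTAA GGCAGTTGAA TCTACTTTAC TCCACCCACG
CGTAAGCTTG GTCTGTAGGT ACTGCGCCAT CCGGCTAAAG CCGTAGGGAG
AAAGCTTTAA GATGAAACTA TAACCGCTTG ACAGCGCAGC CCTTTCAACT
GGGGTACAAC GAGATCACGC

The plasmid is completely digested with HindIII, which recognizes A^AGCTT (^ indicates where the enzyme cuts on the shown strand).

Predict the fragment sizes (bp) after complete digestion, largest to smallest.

122, 48 bp

HindIII sites (AAGCTT) start at positions 54, 102.
HindIII cuts after the first base of each site, so after positions 54, 102.
Circular molecule, 2 cuts → 2 fragments:
  55–102 → 48 bp
  103–170 then 1–54 → 68 + 54 = 122 bp
Sorted largest to smallest: 122, 48 bp.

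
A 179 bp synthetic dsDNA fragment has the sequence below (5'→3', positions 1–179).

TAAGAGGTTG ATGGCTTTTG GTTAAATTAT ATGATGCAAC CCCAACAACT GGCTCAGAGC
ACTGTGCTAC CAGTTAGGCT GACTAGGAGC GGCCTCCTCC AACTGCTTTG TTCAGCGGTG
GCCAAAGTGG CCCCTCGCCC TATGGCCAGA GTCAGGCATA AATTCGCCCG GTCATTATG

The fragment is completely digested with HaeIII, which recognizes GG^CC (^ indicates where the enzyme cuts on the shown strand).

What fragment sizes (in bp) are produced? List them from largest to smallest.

HaeIII sites (GGCC) start at positions 91, 120, 129, 144.
HaeIII cuts after base 2 of each site, so after positions 92, 121, 130, 145.
Linear molecule, 4 cuts → 5 fragments:
  1–92 → 92 bp
  93–121 → 29 bp
  122–130 → 9 bp
  131–145 → 15 bp
  146–179 → 34 bp
Sorted largest to smallest: 92, 34, 29, 15, 9 bp.

92, 34, 29, 15, 9 bp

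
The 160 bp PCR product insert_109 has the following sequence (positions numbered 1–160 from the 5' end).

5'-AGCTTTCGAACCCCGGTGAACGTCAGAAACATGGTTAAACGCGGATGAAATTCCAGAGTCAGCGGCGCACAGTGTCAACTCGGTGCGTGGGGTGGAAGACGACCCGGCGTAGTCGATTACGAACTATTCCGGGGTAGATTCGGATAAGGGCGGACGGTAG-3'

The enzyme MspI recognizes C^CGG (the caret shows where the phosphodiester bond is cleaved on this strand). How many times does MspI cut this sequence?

CCGG occurs starting at positions 13, 104, 129.
MspI cuts at 3 sites.

3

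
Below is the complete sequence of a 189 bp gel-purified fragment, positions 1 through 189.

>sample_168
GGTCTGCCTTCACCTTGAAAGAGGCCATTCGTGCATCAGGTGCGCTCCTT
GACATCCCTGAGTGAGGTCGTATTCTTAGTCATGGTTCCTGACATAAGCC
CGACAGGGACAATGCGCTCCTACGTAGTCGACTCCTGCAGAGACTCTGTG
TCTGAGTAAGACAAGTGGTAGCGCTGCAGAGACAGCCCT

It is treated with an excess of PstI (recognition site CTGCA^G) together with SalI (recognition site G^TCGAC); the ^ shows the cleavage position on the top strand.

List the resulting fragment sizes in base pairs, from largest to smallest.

PstI sites (CTGCAG) start at positions 135, 174.
PstI cuts after base 5 of each site (before the last base), so after positions 139, 178.
The SalI site (GTCGAC) starts at position 127.
SalI cuts after the first base of each site, so after position 127.
Combined cut positions: 127, 139, 178.
Linear molecule, 3 cuts → 4 fragments:
  1–127 → 127 bp
  128–139 → 12 bp
  140–178 → 39 bp
  179–189 → 11 bp
Sorted largest to smallest: 127, 39, 12, 11 bp.

127, 39, 12, 11 bp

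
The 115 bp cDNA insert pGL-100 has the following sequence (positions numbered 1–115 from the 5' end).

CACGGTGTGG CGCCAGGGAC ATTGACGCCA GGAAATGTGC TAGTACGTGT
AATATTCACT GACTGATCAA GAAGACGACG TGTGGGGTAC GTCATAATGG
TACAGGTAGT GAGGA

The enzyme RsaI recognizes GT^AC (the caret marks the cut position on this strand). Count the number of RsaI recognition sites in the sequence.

GTAC occurs starting at positions 43, 87, 100.
RsaI cuts at 3 sites.

3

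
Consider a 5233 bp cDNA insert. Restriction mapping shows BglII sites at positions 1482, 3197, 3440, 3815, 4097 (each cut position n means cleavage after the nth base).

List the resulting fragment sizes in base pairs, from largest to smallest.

Linear molecule, 5 cuts → 6 fragments:
  1482 − 0 = 1482 bp
  3197 − 1482 = 1715 bp
  3440 − 3197 = 243 bp
  3815 − 3440 = 375 bp
  4097 − 3815 = 282 bp
  5233 − 4097 = 1136 bp
Sorted largest to smallest: 1715, 1482, 1136, 375, 282, 243 bp.

1715, 1482, 1136, 375, 282, 243 bp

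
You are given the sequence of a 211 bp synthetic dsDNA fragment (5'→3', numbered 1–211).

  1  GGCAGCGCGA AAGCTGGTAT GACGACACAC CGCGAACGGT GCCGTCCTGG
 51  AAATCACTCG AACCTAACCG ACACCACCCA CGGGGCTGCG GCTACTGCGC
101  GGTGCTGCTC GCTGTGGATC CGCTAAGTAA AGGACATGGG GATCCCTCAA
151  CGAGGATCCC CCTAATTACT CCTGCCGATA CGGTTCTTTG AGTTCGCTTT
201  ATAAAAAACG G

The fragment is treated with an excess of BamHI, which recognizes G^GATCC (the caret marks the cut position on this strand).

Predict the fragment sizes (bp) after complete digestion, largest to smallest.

BamHI sites (GGATCC) start at positions 116, 140, 154.
BamHI cuts after the first base of each site, so after positions 116, 140, 154.
Linear molecule, 3 cuts → 4 fragments:
  1–116 → 116 bp
  117–140 → 24 bp
  141–154 → 14 bp
  155–211 → 57 bp
Sorted largest to smallest: 116, 57, 24, 14 bp.

116, 57, 24, 14 bp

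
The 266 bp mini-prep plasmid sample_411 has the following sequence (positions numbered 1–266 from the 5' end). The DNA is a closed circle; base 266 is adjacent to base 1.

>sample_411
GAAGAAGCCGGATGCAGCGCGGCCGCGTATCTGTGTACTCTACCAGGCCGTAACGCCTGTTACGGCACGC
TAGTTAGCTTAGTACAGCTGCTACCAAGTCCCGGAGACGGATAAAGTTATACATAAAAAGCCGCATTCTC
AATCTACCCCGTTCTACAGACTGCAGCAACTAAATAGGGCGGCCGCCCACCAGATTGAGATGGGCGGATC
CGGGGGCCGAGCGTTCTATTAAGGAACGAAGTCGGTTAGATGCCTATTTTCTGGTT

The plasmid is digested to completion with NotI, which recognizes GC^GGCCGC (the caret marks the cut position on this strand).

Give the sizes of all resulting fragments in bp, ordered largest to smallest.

160, 106 bp

NotI sites (GCGGCCGC) start at positions 19, 179.
NotI cuts after base 2 of each site, so after positions 20, 180.
Circular molecule, 2 cuts → 2 fragments:
  21–180 → 160 bp
  181–266 then 1–20 → 86 + 20 = 106 bp
Sorted largest to smallest: 160, 106 bp.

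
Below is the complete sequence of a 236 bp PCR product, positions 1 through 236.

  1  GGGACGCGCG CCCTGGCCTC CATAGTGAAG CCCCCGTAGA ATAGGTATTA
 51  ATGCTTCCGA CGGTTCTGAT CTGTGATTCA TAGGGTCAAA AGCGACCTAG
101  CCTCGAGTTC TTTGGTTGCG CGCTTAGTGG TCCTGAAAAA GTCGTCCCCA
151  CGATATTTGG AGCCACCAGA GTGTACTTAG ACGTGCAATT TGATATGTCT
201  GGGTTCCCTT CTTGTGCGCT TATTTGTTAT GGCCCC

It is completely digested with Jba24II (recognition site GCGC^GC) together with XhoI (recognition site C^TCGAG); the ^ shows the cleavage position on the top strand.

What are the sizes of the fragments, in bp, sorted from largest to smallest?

115, 93, 19, 9 bp

Jba24II sites (GCGCGC) start at positions 6, 118.
Jba24II cuts after base 4 of each site, so after positions 9, 121.
The XhoI site (CTCGAG) starts at position 102.
XhoI cuts after the first base of each site, so after position 102.
Combined cut positions: 9, 102, 121.
Linear molecule, 3 cuts → 4 fragments:
  1–9 → 9 bp
  10–102 → 93 bp
  103–121 → 19 bp
  122–236 → 115 bp
Sorted largest to smallest: 115, 93, 19, 9 bp.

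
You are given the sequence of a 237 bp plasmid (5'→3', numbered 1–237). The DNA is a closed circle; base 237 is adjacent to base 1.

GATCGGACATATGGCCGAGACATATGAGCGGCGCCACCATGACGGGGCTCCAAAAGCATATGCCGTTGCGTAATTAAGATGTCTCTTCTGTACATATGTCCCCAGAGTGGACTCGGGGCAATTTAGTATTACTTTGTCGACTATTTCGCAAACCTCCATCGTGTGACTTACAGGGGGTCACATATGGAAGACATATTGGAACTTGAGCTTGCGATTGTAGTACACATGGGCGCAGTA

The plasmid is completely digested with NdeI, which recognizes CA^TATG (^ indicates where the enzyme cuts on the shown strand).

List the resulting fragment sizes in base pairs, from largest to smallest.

88, 64, 36, 36, 13 bp

NdeI sites (CATATG) start at positions 8, 21, 57, 93, 181.
NdeI cuts after base 2 of each site, so after positions 9, 22, 58, 94, 182.
Circular molecule, 5 cuts → 5 fragments:
  10–22 → 13 bp
  23–58 → 36 bp
  59–94 → 36 bp
  95–182 → 88 bp
  183–237 then 1–9 → 55 + 9 = 64 bp
Sorted largest to smallest: 88, 64, 36, 36, 13 bp.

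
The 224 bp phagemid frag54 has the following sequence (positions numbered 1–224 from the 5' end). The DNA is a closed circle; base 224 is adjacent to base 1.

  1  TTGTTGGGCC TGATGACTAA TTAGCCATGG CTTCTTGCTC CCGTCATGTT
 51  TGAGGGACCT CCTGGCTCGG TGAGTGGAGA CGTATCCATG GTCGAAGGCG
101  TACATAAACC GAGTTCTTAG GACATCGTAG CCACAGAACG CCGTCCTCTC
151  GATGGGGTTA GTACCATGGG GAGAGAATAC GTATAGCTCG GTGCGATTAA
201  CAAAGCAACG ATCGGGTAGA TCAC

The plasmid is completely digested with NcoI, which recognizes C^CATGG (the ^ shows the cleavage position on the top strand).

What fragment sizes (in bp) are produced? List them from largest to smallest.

NcoI sites (CCATGG) start at positions 25, 86, 164.
NcoI cuts after the first base of each site, so after positions 25, 86, 164.
Circular molecule, 3 cuts → 3 fragments:
  26–86 → 61 bp
  87–164 → 78 bp
  165–224 then 1–25 → 60 + 25 = 85 bp
Sorted largest to smallest: 85, 78, 61 bp.

85, 78, 61 bp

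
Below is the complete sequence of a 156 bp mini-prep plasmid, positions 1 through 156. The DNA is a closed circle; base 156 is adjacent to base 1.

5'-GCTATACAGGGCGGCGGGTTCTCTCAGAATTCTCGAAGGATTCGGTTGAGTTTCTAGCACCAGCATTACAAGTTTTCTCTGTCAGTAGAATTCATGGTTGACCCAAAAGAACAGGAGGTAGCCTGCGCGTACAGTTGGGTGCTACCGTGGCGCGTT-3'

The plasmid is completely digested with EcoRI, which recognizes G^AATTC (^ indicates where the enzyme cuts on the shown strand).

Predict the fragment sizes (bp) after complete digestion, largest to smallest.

EcoRI sites (GAATTC) start at positions 27, 88.
EcoRI cuts after the first base of each site, so after positions 27, 88.
Circular molecule, 2 cuts → 2 fragments:
  28–88 → 61 bp
  89–156 then 1–27 → 68 + 27 = 95 bp
Sorted largest to smallest: 95, 61 bp.

95, 61 bp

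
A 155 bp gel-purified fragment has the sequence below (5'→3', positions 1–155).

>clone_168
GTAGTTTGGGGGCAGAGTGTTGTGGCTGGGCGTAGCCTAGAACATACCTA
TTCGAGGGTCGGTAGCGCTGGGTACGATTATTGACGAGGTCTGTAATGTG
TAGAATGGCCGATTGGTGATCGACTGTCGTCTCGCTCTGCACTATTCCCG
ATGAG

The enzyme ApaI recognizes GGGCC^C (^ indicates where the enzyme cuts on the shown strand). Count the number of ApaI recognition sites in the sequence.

0

No occurrence of GGGCCC is present in the sequence.
ApaI does not cut: 0 sites.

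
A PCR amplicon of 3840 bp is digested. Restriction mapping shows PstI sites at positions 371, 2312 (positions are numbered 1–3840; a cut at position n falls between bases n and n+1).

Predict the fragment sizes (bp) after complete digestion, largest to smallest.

Linear molecule, 2 cuts → 3 fragments:
  371 − 0 = 371 bp
  2312 − 371 = 1941 bp
  3840 − 2312 = 1528 bp
Sorted largest to smallest: 1941, 1528, 371 bp.

1941, 1528, 371 bp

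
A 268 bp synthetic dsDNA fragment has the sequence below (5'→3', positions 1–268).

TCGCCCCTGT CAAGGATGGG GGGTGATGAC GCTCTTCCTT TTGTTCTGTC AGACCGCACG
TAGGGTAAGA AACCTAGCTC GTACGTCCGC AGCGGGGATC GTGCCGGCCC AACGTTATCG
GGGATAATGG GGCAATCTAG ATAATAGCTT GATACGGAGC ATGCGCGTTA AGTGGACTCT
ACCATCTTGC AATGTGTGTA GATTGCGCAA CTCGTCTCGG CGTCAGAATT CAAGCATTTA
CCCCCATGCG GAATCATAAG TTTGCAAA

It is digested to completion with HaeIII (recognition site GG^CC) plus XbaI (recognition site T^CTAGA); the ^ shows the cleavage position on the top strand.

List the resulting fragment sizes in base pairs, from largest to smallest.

132, 107, 29 bp

The HaeIII site (GGCC) starts at position 106.
HaeIII cuts after base 2 of each site, so after position 107.
The XbaI site (TCTAGA) starts at position 136.
XbaI cuts after the first base of each site, so after position 136.
Combined cut positions: 107, 136.
Linear molecule, 2 cuts → 3 fragments:
  1–107 → 107 bp
  108–136 → 29 bp
  137–268 → 132 bp
Sorted largest to smallest: 132, 107, 29 bp.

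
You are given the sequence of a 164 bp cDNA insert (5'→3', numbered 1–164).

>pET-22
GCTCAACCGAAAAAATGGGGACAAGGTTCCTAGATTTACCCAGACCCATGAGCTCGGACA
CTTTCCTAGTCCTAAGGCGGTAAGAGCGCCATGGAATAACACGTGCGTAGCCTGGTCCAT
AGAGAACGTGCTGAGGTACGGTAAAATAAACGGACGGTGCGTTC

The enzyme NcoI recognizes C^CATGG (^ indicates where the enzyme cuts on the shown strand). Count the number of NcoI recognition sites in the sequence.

1

CCATGG occurs starting at position 89.
NcoI cuts at 1 site.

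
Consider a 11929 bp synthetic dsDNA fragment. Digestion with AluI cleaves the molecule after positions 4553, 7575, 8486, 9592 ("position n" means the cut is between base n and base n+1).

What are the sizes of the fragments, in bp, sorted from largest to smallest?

Linear molecule, 4 cuts → 5 fragments:
  4553 − 0 = 4553 bp
  7575 − 4553 = 3022 bp
  8486 − 7575 = 911 bp
  9592 − 8486 = 1106 bp
  11929 − 9592 = 2337 bp
Sorted largest to smallest: 4553, 3022, 2337, 1106, 911 bp.

4553, 3022, 2337, 1106, 911 bp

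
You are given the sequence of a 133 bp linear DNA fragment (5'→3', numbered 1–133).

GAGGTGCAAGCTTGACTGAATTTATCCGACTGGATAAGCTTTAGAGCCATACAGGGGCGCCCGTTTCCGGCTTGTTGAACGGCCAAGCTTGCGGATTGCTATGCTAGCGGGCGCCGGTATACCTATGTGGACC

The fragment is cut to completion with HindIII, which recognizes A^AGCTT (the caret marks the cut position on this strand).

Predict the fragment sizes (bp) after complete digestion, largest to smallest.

49, 48, 28, 8 bp

HindIII sites (AAGCTT) start at positions 8, 36, 85.
HindIII cuts after the first base of each site, so after positions 8, 36, 85.
Linear molecule, 3 cuts → 4 fragments:
  1–8 → 8 bp
  9–36 → 28 bp
  37–85 → 49 bp
  86–133 → 48 bp
Sorted largest to smallest: 49, 48, 28, 8 bp.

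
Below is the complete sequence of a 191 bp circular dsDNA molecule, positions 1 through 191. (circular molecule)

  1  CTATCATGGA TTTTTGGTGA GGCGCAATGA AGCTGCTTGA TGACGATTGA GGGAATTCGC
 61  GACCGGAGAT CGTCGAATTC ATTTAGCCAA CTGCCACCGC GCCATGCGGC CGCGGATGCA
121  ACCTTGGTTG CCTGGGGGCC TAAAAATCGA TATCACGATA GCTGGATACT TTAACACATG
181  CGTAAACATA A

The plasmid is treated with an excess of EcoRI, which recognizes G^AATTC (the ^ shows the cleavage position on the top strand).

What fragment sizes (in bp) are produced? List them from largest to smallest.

169, 22 bp

EcoRI sites (GAATTC) start at positions 53, 75.
EcoRI cuts after the first base of each site, so after positions 53, 75.
Circular molecule, 2 cuts → 2 fragments:
  54–75 → 22 bp
  76–191 then 1–53 → 116 + 53 = 169 bp
Sorted largest to smallest: 169, 22 bp.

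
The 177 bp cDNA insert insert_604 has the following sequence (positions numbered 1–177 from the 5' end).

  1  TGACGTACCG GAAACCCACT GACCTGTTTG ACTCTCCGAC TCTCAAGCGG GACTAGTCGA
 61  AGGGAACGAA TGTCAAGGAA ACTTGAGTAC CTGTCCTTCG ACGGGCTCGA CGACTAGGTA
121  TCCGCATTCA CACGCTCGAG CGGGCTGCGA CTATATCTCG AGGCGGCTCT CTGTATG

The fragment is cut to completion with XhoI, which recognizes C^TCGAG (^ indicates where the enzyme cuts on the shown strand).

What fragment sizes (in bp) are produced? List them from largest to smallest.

135, 22, 20 bp

XhoI sites (CTCGAG) start at positions 135, 157.
XhoI cuts after the first base of each site, so after positions 135, 157.
Linear molecule, 2 cuts → 3 fragments:
  1–135 → 135 bp
  136–157 → 22 bp
  158–177 → 20 bp
Sorted largest to smallest: 135, 22, 20 bp.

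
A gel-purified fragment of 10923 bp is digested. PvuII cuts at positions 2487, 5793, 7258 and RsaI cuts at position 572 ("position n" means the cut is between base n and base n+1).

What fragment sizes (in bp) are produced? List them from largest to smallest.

3665, 3306, 1915, 1465, 572 bp

Combined cut positions (sorted): 572, 2487, 5793, 7258.
Linear molecule, 4 cuts → 5 fragments:
  572 − 0 = 572 bp
  2487 − 572 = 1915 bp
  5793 − 2487 = 3306 bp
  7258 − 5793 = 1465 bp
  10923 − 7258 = 3665 bp
Sorted largest to smallest: 3665, 3306, 1915, 1465, 572 bp.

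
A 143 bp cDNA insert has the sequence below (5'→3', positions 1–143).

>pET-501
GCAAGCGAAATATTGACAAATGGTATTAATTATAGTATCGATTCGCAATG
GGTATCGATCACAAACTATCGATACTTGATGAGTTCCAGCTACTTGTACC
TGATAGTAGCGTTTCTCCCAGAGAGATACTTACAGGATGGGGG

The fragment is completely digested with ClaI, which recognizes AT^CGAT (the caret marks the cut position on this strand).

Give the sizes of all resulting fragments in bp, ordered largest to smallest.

74, 38, 17, 14 bp

ClaI sites (ATCGAT) start at positions 37, 54, 68.
ClaI cuts after base 2 of each site, so after positions 38, 55, 69.
Linear molecule, 3 cuts → 4 fragments:
  1–38 → 38 bp
  39–55 → 17 bp
  56–69 → 14 bp
  70–143 → 74 bp
Sorted largest to smallest: 74, 38, 17, 14 bp.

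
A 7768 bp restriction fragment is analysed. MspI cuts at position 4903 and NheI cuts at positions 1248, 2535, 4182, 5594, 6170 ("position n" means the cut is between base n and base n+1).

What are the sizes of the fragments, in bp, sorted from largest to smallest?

Combined cut positions (sorted): 1248, 2535, 4182, 4903, 5594, 6170.
Linear molecule, 6 cuts → 7 fragments:
  1248 − 0 = 1248 bp
  2535 − 1248 = 1287 bp
  4182 − 2535 = 1647 bp
  4903 − 4182 = 721 bp
  5594 − 4903 = 691 bp
  6170 − 5594 = 576 bp
  7768 − 6170 = 1598 bp
Sorted largest to smallest: 1647, 1598, 1287, 1248, 721, 691, 576 bp.

1647, 1598, 1287, 1248, 721, 691, 576 bp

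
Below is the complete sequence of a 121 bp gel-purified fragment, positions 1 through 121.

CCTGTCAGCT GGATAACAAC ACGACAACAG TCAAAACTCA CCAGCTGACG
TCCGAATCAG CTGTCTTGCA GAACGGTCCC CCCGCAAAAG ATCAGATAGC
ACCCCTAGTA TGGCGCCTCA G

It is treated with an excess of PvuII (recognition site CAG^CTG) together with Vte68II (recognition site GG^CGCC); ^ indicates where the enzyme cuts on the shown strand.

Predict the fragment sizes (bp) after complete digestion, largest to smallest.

53, 36, 16, 8, 8 bp

PvuII sites (CAGCTG) start at positions 6, 42, 58.
PvuII cuts after base 3 of each site, so after positions 8, 44, 60.
The Vte68II site (GGCGCC) starts at position 112.
Vte68II cuts after base 2 of each site, so after position 113.
Combined cut positions: 8, 44, 60, 113.
Linear molecule, 4 cuts → 5 fragments:
  1–8 → 8 bp
  9–44 → 36 bp
  45–60 → 16 bp
  61–113 → 53 bp
  114–121 → 8 bp
Sorted largest to smallest: 53, 36, 16, 8, 8 bp.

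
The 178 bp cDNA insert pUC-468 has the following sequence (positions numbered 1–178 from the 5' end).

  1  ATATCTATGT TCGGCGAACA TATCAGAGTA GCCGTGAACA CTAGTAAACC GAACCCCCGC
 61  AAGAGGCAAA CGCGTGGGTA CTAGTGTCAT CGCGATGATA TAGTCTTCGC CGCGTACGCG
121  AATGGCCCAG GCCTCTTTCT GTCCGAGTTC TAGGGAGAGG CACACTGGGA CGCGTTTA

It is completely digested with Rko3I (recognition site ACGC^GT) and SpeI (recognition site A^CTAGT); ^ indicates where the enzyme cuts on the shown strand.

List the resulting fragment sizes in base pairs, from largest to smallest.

93, 40, 33, 7, 5 bp

Rko3I sites (ACGCGT) start at positions 70, 170.
Rko3I cuts after base 4 of each site, so after positions 73, 173.
SpeI sites (ACTAGT) start at positions 40, 80.
SpeI cuts after the first base of each site, so after positions 40, 80.
Combined cut positions: 40, 73, 80, 173.
Linear molecule, 4 cuts → 5 fragments:
  1–40 → 40 bp
  41–73 → 33 bp
  74–80 → 7 bp
  81–173 → 93 bp
  174–178 → 5 bp
Sorted largest to smallest: 93, 40, 33, 7, 5 bp.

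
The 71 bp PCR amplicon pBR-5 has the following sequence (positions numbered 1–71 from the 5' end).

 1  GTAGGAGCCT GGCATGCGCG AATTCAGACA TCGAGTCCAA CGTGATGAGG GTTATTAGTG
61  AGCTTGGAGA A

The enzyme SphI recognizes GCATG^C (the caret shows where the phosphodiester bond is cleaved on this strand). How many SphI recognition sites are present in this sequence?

GCATGC occurs starting at position 12.
SphI cuts at 1 site.

1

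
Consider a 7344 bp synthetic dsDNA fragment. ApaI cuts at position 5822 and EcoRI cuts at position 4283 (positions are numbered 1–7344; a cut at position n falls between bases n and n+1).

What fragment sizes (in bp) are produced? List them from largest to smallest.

4283, 1539, 1522 bp

Combined cut positions (sorted): 4283, 5822.
Linear molecule, 2 cuts → 3 fragments:
  4283 − 0 = 4283 bp
  5822 − 4283 = 1539 bp
  7344 − 5822 = 1522 bp
Sorted largest to smallest: 4283, 1539, 1522 bp.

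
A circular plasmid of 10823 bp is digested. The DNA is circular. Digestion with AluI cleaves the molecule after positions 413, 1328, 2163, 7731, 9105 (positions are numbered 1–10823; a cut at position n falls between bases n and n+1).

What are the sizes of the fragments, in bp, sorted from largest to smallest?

5568, 2131, 1374, 915, 835 bp

Circular molecule, 5 cuts → 5 fragments:
  1328 − 413 = 915 bp
  2163 − 1328 = 835 bp
  7731 − 2163 = 5568 bp
  9105 − 7731 = 1374 bp
  wrap: 10823 − 9105 + 413 = 2131 bp
Sorted largest to smallest: 5568, 2131, 1374, 915, 835 bp.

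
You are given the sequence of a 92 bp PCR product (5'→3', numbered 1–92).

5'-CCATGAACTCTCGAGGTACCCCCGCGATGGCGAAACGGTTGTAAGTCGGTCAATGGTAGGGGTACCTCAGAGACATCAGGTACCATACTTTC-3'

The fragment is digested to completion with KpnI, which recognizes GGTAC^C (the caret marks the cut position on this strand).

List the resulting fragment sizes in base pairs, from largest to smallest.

KpnI sites (GGTACC) start at positions 15, 61, 79.
KpnI cuts after base 5 of each site (before the last base), so after positions 19, 65, 83.
Linear molecule, 3 cuts → 4 fragments:
  1–19 → 19 bp
  20–65 → 46 bp
  66–83 → 18 bp
  84–92 → 9 bp
Sorted largest to smallest: 46, 19, 18, 9 bp.

46, 19, 18, 9 bp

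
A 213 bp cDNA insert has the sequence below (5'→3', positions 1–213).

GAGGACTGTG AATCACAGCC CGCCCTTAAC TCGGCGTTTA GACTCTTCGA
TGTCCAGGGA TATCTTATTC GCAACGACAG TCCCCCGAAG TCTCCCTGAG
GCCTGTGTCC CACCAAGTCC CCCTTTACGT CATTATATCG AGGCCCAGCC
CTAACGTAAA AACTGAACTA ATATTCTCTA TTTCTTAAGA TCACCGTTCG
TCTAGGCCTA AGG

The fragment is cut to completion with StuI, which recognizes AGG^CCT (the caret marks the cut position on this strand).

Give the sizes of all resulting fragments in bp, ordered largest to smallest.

105, 101, 7 bp

StuI sites (AGGCCT) start at positions 99, 204.
StuI cuts after base 3 of each site, so after positions 101, 206.
Linear molecule, 2 cuts → 3 fragments:
  1–101 → 101 bp
  102–206 → 105 bp
  207–213 → 7 bp
Sorted largest to smallest: 105, 101, 7 bp.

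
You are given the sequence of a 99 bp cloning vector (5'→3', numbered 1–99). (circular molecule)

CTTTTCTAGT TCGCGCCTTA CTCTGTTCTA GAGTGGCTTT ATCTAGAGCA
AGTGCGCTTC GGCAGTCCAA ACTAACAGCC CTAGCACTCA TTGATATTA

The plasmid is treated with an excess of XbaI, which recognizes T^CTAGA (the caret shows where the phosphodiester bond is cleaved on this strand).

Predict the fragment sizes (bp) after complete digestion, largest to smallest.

XbaI sites (TCTAGA) start at positions 27, 42.
XbaI cuts after the first base of each site, so after positions 27, 42.
Circular molecule, 2 cuts → 2 fragments:
  28–42 → 15 bp
  43–99 then 1–27 → 57 + 27 = 84 bp
Sorted largest to smallest: 84, 15 bp.

84, 15 bp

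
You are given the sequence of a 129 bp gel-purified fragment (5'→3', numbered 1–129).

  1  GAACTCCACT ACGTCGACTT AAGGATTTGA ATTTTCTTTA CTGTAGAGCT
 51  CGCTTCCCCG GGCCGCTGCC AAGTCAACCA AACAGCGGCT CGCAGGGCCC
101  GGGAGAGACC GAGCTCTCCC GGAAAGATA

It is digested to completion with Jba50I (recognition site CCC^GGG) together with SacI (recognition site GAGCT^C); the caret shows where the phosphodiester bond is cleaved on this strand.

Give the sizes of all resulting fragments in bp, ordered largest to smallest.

50, 41, 15, 14, 9 bp

Jba50I sites (CCCGGG) start at positions 57, 98.
Jba50I cuts after base 3 of each site, so after positions 59, 100.
SacI sites (GAGCTC) start at positions 46, 111.
SacI cuts after base 5 of each site (before the last base), so after positions 50, 115.
Combined cut positions: 50, 59, 100, 115.
Linear molecule, 4 cuts → 5 fragments:
  1–50 → 50 bp
  51–59 → 9 bp
  60–100 → 41 bp
  101–115 → 15 bp
  116–129 → 14 bp
Sorted largest to smallest: 50, 41, 15, 14, 9 bp.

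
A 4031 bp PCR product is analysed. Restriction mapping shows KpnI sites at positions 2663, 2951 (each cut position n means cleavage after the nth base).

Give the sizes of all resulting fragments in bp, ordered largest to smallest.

Linear molecule, 2 cuts → 3 fragments:
  2663 − 0 = 2663 bp
  2951 − 2663 = 288 bp
  4031 − 2951 = 1080 bp
Sorted largest to smallest: 2663, 1080, 288 bp.

2663, 1080, 288 bp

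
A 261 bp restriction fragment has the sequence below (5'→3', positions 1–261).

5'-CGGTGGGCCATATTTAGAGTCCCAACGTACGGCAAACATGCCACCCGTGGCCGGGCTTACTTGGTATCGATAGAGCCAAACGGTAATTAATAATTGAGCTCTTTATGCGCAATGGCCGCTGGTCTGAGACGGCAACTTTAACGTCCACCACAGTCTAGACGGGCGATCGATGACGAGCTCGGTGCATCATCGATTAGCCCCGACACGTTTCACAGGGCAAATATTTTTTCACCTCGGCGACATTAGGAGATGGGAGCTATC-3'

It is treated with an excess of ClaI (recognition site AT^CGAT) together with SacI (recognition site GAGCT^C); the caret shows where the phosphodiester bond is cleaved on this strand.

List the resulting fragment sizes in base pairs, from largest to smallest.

71, 67, 67, 33, 12, 11 bp

ClaI sites (ATCGAT) start at positions 66, 166, 189.
ClaI cuts after base 2 of each site, so after positions 67, 167, 190.
SacI sites (GAGCTC) start at positions 96, 175.
SacI cuts after base 5 of each site (before the last base), so after positions 100, 179.
Combined cut positions: 67, 100, 167, 179, 190.
Linear molecule, 5 cuts → 6 fragments:
  1–67 → 67 bp
  68–100 → 33 bp
  101–167 → 67 bp
  168–179 → 12 bp
  180–190 → 11 bp
  191–261 → 71 bp
Sorted largest to smallest: 71, 67, 67, 33, 12, 11 bp.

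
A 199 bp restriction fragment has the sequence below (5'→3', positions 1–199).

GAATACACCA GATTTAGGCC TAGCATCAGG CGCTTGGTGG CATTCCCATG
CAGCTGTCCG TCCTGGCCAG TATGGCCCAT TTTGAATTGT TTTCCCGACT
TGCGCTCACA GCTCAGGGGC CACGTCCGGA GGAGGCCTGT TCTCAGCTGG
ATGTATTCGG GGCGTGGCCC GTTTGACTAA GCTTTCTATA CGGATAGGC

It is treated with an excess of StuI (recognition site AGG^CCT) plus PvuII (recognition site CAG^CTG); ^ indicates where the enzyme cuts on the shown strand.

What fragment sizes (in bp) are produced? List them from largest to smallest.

82, 53, 35, 18, 11 bp

StuI sites (AGGCCT) start at positions 16, 133.
StuI cuts after base 3 of each site, so after positions 18, 135.
PvuII sites (CAGCTG) start at positions 51, 144.
PvuII cuts after base 3 of each site, so after positions 53, 146.
Combined cut positions: 18, 53, 135, 146.
Linear molecule, 4 cuts → 5 fragments:
  1–18 → 18 bp
  19–53 → 35 bp
  54–135 → 82 bp
  136–146 → 11 bp
  147–199 → 53 bp
Sorted largest to smallest: 82, 53, 35, 18, 11 bp.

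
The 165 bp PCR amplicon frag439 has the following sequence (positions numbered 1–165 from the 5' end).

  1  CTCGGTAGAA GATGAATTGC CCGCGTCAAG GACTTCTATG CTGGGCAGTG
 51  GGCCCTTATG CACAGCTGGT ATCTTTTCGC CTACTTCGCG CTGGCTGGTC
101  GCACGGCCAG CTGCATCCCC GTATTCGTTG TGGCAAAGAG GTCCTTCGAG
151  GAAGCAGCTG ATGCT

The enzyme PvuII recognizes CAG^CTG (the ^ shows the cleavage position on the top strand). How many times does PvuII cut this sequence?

CAGCTG occurs starting at positions 63, 108, 155.
PvuII cuts at 3 sites.

3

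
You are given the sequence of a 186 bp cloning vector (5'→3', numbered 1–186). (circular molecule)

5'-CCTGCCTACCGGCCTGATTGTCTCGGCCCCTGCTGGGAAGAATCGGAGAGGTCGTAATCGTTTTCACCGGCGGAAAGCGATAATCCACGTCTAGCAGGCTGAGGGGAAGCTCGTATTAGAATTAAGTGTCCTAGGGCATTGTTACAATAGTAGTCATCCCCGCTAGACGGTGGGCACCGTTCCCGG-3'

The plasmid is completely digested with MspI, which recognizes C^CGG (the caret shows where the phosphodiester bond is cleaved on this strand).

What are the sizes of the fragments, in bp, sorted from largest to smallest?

116, 58, 12 bp

MspI sites (CCGG) start at positions 9, 67, 183.
MspI cuts after the first base of each site, so after positions 9, 67, 183.
Circular molecule, 3 cuts → 3 fragments:
  10–67 → 58 bp
  68–183 → 116 bp
  184–186 then 1–9 → 3 + 9 = 12 bp
Sorted largest to smallest: 116, 58, 12 bp.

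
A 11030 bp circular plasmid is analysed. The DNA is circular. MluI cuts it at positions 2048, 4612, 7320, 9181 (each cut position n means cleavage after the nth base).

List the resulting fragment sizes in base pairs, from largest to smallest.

3897, 2708, 2564, 1861 bp

Circular molecule, 4 cuts → 4 fragments:
  4612 − 2048 = 2564 bp
  7320 − 4612 = 2708 bp
  9181 − 7320 = 1861 bp
  wrap: 11030 − 9181 + 2048 = 3897 bp
Sorted largest to smallest: 3897, 2708, 2564, 1861 bp.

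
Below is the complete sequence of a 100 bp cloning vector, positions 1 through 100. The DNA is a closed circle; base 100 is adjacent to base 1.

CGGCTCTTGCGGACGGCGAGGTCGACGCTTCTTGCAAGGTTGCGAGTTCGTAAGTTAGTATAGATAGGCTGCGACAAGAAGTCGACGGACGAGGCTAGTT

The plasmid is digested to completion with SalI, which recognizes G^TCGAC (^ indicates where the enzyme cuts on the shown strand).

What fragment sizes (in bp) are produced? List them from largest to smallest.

SalI sites (GTCGAC) start at positions 21, 81.
SalI cuts after the first base of each site, so after positions 21, 81.
Circular molecule, 2 cuts → 2 fragments:
  22–81 → 60 bp
  82–100 then 1–21 → 19 + 21 = 40 bp
Sorted largest to smallest: 60, 40 bp.

60, 40 bp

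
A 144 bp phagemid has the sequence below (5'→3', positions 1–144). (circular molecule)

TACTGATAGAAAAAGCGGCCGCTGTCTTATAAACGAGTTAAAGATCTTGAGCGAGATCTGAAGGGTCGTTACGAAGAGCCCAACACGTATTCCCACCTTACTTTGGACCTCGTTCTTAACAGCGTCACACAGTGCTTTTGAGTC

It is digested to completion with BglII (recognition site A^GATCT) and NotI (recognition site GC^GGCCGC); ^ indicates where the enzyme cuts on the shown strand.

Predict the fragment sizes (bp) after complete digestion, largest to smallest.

BglII sites (AGATCT) start at positions 42, 54.
BglII cuts after the first base of each site, so after positions 42, 54.
The NotI site (GCGGCCGC) starts at position 15.
NotI cuts after base 2 of each site, so after position 16.
Combined cut positions: 16, 42, 54.
Circular molecule, 3 cuts → 3 fragments:
  17–42 → 26 bp
  43–54 → 12 bp
  55–144 then 1–16 → 90 + 16 = 106 bp
Sorted largest to smallest: 106, 26, 12 bp.

106, 26, 12 bp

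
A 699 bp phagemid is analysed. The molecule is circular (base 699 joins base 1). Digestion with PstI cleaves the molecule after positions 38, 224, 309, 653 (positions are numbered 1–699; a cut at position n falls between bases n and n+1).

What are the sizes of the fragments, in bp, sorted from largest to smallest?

344, 186, 85, 84 bp

Circular molecule, 4 cuts → 4 fragments:
  224 − 38 = 186 bp
  309 − 224 = 85 bp
  653 − 309 = 344 bp
  wrap: 699 − 653 + 38 = 84 bp
Sorted largest to smallest: 344, 186, 85, 84 bp.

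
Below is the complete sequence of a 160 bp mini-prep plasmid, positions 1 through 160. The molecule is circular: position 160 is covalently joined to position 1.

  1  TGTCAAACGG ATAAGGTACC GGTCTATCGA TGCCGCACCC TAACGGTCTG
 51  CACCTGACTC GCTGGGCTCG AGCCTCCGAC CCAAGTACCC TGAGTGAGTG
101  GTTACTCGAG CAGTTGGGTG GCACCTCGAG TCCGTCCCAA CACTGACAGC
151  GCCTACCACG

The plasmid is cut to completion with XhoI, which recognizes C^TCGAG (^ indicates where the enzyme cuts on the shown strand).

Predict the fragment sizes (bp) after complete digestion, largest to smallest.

XhoI sites (CTCGAG) start at positions 67, 105, 125.
XhoI cuts after the first base of each site, so after positions 67, 105, 125.
Circular molecule, 3 cuts → 3 fragments:
  68–105 → 38 bp
  106–125 → 20 bp
  126–160 then 1–67 → 35 + 67 = 102 bp
Sorted largest to smallest: 102, 38, 20 bp.

102, 38, 20 bp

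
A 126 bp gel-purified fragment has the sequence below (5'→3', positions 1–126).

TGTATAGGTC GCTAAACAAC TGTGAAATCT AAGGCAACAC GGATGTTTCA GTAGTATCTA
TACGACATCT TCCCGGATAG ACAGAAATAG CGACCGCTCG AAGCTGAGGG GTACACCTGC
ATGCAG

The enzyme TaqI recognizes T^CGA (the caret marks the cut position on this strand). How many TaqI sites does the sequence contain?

1

TCGA occurs starting at position 98.
TaqI cuts at 1 site.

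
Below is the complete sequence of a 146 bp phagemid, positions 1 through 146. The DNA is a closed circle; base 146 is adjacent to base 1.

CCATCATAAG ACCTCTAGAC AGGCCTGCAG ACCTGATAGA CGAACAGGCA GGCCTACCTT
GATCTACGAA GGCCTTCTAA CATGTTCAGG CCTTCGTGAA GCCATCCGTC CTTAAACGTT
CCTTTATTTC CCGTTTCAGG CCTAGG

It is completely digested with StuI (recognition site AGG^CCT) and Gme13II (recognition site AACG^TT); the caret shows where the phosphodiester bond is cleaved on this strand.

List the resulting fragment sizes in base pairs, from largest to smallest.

29, 29, 28, 22, 20, 18 bp

StuI sites (AGGCCT) start at positions 21, 50, 70, 88, 138.
StuI cuts after base 3 of each site, so after positions 23, 52, 72, 90, 140.
The Gme13II site (AACGTT) starts at position 115.
Gme13II cuts after base 4 of each site, so after position 118.
Combined cut positions: 23, 52, 72, 90, 118, 140.
Circular molecule, 6 cuts → 6 fragments:
  24–52 → 29 bp
  53–72 → 20 bp
  73–90 → 18 bp
  91–118 → 28 bp
  119–140 → 22 bp
  141–146 then 1–23 → 6 + 23 = 29 bp
Sorted largest to smallest: 29, 29, 28, 22, 20, 18 bp.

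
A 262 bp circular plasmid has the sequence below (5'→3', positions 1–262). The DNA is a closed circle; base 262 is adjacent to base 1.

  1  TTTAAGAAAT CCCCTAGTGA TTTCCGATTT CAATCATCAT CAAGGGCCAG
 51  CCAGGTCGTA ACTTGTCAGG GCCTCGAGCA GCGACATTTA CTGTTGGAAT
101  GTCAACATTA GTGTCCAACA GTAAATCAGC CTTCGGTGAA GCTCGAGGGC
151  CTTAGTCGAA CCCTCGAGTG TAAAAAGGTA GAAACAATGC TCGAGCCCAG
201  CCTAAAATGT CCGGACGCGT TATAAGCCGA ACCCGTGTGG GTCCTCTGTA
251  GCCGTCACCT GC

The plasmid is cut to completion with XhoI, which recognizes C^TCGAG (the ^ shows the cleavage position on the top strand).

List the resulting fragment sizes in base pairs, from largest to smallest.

145, 69, 27, 21 bp

XhoI sites (CTCGAG) start at positions 73, 142, 163, 190.
XhoI cuts after the first base of each site, so after positions 73, 142, 163, 190.
Circular molecule, 4 cuts → 4 fragments:
  74–142 → 69 bp
  143–163 → 21 bp
  164–190 → 27 bp
  191–262 then 1–73 → 72 + 73 = 145 bp
Sorted largest to smallest: 145, 69, 27, 21 bp.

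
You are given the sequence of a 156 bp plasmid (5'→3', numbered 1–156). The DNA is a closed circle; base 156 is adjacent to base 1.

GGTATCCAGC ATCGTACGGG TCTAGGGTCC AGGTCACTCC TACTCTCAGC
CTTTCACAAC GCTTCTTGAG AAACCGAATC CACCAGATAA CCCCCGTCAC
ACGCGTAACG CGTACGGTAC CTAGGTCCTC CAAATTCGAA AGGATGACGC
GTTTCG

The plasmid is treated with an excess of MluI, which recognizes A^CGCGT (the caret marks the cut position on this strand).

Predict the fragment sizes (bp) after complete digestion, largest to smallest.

MluI sites (ACGCGT) start at positions 101, 108, 147.
MluI cuts after the first base of each site, so after positions 101, 108, 147.
Circular molecule, 3 cuts → 3 fragments:
  102–108 → 7 bp
  109–147 → 39 bp
  148–156 then 1–101 → 9 + 101 = 110 bp
Sorted largest to smallest: 110, 39, 7 bp.

110, 39, 7 bp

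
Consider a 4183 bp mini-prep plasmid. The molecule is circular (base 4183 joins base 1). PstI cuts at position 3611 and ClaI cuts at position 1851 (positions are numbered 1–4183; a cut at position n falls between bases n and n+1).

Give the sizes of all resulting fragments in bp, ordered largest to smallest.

Combined cut positions (sorted): 1851, 3611.
Circular molecule, 2 cuts → 2 fragments:
  3611 − 1851 = 1760 bp
  wrap: 4183 − 3611 + 1851 = 2423 bp
Sorted largest to smallest: 2423, 1760 bp.

2423, 1760 bp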